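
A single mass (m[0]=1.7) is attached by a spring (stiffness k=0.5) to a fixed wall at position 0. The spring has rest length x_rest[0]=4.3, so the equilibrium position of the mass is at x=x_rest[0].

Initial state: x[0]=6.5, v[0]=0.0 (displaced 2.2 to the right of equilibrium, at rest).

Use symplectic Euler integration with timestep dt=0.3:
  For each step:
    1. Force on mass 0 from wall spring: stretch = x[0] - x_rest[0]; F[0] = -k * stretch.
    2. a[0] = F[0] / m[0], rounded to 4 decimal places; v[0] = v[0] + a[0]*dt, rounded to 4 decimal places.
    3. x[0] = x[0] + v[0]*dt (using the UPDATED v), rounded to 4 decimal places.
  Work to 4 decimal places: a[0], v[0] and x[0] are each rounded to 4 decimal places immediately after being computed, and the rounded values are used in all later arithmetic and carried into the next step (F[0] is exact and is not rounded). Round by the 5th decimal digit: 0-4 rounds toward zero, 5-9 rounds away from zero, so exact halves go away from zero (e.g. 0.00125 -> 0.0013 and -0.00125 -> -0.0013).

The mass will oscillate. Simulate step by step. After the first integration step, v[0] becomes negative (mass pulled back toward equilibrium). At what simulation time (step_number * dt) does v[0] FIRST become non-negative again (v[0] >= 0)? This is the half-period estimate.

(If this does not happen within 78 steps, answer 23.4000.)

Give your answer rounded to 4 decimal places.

Answer: 6.0000

Derivation:
Step 0: x=[6.5000] v=[0.0000]
Step 1: x=[6.4418] v=[-0.1941]
Step 2: x=[6.3269] v=[-0.3831]
Step 3: x=[6.1583] v=[-0.5619]
Step 4: x=[5.9405] v=[-0.7259]
Step 5: x=[5.6793] v=[-0.8707]
Step 6: x=[5.3816] v=[-0.9924]
Step 7: x=[5.0553] v=[-1.0878]
Step 8: x=[4.7090] v=[-1.1544]
Step 9: x=[4.3519] v=[-1.1905]
Step 10: x=[3.9934] v=[-1.1951]
Step 11: x=[3.6430] v=[-1.1680]
Step 12: x=[3.3100] v=[-1.1100]
Step 13: x=[3.0032] v=[-1.0226]
Step 14: x=[2.7307] v=[-0.9082]
Step 15: x=[2.4998] v=[-0.7697]
Step 16: x=[2.3165] v=[-0.6109]
Step 17: x=[2.1857] v=[-0.4359]
Step 18: x=[2.1109] v=[-0.2493]
Step 19: x=[2.0941] v=[-0.0561]
Step 20: x=[2.1357] v=[0.1385]
First v>=0 after going negative at step 20, time=6.0000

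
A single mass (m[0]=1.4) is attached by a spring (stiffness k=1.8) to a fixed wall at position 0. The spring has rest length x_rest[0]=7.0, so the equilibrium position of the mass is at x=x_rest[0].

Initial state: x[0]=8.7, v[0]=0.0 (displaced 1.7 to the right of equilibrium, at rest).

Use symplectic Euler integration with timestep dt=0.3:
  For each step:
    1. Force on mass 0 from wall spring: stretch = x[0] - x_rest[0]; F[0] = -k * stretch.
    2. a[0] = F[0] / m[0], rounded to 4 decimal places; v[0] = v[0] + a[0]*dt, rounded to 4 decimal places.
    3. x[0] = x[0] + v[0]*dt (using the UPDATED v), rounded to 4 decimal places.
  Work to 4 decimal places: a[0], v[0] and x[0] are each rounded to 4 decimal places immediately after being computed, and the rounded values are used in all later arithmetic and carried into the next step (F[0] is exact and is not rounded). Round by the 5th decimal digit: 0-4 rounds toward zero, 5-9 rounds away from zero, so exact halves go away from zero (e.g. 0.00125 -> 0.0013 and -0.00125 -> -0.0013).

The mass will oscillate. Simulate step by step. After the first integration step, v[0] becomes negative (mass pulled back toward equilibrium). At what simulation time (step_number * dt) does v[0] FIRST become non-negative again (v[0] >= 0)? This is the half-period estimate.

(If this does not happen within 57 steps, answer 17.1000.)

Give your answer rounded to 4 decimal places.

Step 0: x=[8.7000] v=[0.0000]
Step 1: x=[8.5033] v=[-0.6557]
Step 2: x=[8.1327] v=[-1.2355]
Step 3: x=[7.6310] v=[-1.6724]
Step 4: x=[7.0563] v=[-1.9158]
Step 5: x=[6.4751] v=[-1.9375]
Step 6: x=[5.9546] v=[-1.7350]
Step 7: x=[5.5551] v=[-1.3318]
Step 8: x=[5.3228] v=[-0.7745]
Step 9: x=[5.2845] v=[-0.1276]
Step 10: x=[5.4447] v=[0.5341]
First v>=0 after going negative at step 10, time=3.0000

Answer: 3.0000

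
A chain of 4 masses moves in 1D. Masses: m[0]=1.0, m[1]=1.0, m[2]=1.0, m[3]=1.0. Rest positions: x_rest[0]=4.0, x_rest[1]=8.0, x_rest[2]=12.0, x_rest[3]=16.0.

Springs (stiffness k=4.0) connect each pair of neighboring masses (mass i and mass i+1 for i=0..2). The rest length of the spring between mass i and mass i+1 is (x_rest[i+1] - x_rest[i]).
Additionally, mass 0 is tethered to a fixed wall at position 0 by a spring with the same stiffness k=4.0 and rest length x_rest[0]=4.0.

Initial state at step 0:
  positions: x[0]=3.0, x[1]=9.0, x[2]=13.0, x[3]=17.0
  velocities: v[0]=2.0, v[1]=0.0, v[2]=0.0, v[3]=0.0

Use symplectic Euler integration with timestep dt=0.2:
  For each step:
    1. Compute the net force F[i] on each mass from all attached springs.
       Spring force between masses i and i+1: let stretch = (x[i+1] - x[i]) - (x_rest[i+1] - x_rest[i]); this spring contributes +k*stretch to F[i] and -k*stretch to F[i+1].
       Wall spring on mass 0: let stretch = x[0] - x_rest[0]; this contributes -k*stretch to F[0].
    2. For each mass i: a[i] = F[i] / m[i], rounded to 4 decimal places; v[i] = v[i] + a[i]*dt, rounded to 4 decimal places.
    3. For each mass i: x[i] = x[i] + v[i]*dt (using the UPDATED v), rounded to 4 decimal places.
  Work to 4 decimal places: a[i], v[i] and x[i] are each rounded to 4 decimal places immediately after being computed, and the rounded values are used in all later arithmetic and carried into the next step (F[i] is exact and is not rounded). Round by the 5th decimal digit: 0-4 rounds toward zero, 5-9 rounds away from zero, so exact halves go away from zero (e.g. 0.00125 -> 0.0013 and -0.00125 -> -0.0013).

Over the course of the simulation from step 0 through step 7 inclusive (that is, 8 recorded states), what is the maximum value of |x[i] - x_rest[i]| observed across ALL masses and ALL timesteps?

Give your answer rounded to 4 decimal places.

Answer: 1.9458

Derivation:
Step 0: x=[3.0000 9.0000 13.0000 17.0000] v=[2.0000 0.0000 0.0000 0.0000]
Step 1: x=[3.8800 8.6800 13.0000 17.0000] v=[4.4000 -1.6000 0.0000 0.0000]
Step 2: x=[4.9072 8.2832 12.9488 17.0000] v=[5.1360 -1.9840 -0.2560 0.0000]
Step 3: x=[5.6894 8.0927 12.7993 16.9918] v=[3.9110 -0.9523 -0.7475 -0.0410]
Step 4: x=[5.9458 8.2708 12.5675 16.9528] v=[1.2821 0.8903 -1.1588 -0.1950]
Step 5: x=[5.6229 8.7643 12.3499 16.8522] v=[-1.6145 2.4677 -1.0879 -0.5032]
Step 6: x=[4.9030 9.3289 12.2790 16.6712] v=[-3.5997 2.8231 -0.3545 -0.9050]
Step 7: x=[4.1067 9.6574 12.4388 16.4274] v=[-3.9814 1.6425 0.7992 -1.2188]
Max displacement = 1.9458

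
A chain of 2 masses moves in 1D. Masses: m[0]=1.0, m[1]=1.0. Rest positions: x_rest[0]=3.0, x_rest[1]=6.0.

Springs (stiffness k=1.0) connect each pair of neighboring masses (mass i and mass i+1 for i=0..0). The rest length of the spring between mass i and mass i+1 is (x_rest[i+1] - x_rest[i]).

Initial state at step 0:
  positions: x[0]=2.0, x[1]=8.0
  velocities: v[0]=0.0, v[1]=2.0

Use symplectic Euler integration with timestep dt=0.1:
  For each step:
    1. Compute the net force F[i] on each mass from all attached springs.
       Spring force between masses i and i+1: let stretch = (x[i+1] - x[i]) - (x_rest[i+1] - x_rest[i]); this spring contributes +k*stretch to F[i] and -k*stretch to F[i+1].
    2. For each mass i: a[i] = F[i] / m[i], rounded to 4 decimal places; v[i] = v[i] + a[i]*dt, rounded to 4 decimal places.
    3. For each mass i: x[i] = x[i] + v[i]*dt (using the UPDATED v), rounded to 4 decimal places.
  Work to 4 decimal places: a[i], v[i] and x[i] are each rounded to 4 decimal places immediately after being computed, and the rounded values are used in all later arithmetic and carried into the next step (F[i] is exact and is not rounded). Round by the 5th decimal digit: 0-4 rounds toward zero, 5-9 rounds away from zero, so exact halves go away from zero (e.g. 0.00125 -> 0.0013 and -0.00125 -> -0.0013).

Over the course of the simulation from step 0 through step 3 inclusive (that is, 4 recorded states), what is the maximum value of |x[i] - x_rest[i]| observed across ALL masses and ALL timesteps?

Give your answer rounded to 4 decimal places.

Step 0: x=[2.0000 8.0000] v=[0.0000 2.0000]
Step 1: x=[2.0300 8.1700] v=[0.3000 1.7000]
Step 2: x=[2.0914 8.3086] v=[0.6140 1.3860]
Step 3: x=[2.1850 8.4150] v=[0.9357 1.0643]
Max displacement = 2.4150

Answer: 2.4150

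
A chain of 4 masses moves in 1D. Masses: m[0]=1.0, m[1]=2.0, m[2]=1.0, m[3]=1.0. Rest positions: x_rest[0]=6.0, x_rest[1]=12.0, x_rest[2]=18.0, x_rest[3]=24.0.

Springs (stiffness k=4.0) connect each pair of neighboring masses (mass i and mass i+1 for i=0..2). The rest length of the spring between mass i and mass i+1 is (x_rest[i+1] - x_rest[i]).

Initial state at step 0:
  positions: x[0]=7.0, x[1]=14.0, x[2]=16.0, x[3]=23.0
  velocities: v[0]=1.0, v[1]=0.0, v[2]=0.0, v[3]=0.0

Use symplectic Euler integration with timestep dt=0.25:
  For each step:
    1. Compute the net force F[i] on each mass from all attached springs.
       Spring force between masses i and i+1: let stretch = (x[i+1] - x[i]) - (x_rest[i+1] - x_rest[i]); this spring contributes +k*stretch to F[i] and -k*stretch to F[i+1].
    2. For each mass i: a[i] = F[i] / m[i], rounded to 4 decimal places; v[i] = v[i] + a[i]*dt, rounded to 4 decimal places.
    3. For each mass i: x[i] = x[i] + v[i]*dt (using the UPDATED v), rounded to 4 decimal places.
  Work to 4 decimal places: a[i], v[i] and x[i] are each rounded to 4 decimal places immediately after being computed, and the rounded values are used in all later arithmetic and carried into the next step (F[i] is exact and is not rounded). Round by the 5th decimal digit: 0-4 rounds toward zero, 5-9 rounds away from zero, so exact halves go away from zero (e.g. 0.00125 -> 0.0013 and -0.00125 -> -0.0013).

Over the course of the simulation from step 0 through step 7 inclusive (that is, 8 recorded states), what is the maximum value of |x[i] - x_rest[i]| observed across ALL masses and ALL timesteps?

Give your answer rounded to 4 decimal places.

Answer: 3.3680

Derivation:
Step 0: x=[7.0000 14.0000 16.0000 23.0000] v=[1.0000 0.0000 0.0000 0.0000]
Step 1: x=[7.5000 13.3750 17.2500 22.7500] v=[2.0000 -2.5000 5.0000 -1.0000]
Step 2: x=[7.9688 12.5000 18.9063 22.6250] v=[1.8750 -3.5000 6.6250 -0.5000]
Step 3: x=[8.0704 11.8594 19.8907 23.0703] v=[0.4062 -2.5625 3.9374 1.7813]
Step 4: x=[7.6192 11.7491 19.6621 24.2207] v=[-1.8048 -0.4414 -0.9143 4.6017]
Step 5: x=[6.7005 12.1117 18.5949 25.7315] v=[-3.6749 1.4502 -4.2687 6.0431]
Step 6: x=[5.6346 12.6083 17.6911 26.9581] v=[-4.2637 1.9862 -3.6153 4.9065]
Step 7: x=[4.8121 12.8685 17.8333 27.3680] v=[-3.2900 1.0408 0.5689 1.6395]
Max displacement = 3.3680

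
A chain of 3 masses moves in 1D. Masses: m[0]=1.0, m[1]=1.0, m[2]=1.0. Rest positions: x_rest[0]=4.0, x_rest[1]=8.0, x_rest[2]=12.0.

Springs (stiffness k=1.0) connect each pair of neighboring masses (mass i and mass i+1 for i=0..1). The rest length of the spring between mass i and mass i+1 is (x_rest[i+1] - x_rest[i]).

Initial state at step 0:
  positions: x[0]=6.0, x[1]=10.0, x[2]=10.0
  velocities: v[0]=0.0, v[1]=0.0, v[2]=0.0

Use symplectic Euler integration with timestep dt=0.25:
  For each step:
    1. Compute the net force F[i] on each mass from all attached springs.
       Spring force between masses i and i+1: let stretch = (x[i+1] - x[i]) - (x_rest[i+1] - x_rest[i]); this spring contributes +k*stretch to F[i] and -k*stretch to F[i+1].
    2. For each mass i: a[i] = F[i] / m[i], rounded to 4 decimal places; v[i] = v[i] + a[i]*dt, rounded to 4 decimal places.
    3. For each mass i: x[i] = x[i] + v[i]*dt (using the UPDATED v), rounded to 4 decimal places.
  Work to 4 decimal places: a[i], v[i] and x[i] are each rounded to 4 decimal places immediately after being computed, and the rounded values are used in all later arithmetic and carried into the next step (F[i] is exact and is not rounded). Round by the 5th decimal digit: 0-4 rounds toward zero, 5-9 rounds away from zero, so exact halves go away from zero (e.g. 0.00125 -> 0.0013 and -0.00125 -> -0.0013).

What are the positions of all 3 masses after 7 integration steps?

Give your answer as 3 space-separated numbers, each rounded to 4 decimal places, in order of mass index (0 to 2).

Step 0: x=[6.0000 10.0000 10.0000] v=[0.0000 0.0000 0.0000]
Step 1: x=[6.0000 9.7500 10.2500] v=[0.0000 -1.0000 1.0000]
Step 2: x=[5.9844 9.2969 10.7188] v=[-0.0625 -1.8125 1.8750]
Step 3: x=[5.9258 8.7256 11.3487] v=[-0.2344 -2.2852 2.5195]
Step 4: x=[5.7922 8.1433 12.0646] v=[-0.5345 -2.3294 2.8637]
Step 5: x=[5.5555 7.6591 12.7855] v=[-0.9467 -1.9369 2.8834]
Step 6: x=[5.2003 7.3638 13.4360] v=[-1.4208 -1.1812 2.6018]
Step 7: x=[4.7303 7.3128 13.9570] v=[-1.8799 -0.2040 2.0838]

Answer: 4.7303 7.3128 13.9570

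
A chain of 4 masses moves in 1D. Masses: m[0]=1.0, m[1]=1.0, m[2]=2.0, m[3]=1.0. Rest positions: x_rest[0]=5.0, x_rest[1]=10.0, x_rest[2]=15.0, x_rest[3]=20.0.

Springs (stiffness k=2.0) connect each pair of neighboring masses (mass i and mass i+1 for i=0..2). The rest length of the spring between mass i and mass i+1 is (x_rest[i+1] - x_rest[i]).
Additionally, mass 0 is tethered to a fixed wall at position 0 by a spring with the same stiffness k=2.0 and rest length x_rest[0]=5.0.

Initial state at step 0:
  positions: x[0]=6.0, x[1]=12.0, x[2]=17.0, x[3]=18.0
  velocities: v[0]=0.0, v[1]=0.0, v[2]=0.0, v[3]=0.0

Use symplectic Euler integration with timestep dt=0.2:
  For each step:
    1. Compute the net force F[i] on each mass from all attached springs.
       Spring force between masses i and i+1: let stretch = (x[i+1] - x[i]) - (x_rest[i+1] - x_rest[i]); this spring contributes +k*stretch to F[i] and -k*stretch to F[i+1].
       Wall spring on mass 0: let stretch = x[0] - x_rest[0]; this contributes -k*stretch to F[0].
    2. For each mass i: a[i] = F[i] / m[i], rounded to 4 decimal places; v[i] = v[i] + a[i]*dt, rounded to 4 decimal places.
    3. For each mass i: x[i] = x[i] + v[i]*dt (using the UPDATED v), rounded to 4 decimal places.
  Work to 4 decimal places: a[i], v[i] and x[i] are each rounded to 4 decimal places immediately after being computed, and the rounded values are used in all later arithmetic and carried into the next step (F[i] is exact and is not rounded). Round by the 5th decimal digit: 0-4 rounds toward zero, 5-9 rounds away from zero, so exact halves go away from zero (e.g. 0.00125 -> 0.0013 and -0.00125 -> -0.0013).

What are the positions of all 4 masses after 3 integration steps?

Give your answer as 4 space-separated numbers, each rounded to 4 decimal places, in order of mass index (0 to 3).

Step 0: x=[6.0000 12.0000 17.0000 18.0000] v=[0.0000 0.0000 0.0000 0.0000]
Step 1: x=[6.0000 11.9200 16.8400 18.3200] v=[0.0000 -0.4000 -0.8000 1.6000]
Step 2: x=[5.9936 11.7600 16.5424 18.9216] v=[-0.0320 -0.8000 -1.4880 3.0080]
Step 3: x=[5.9690 11.5213 16.1487 19.7329] v=[-0.1229 -1.1936 -1.9686 4.0563]

Answer: 5.9690 11.5213 16.1487 19.7329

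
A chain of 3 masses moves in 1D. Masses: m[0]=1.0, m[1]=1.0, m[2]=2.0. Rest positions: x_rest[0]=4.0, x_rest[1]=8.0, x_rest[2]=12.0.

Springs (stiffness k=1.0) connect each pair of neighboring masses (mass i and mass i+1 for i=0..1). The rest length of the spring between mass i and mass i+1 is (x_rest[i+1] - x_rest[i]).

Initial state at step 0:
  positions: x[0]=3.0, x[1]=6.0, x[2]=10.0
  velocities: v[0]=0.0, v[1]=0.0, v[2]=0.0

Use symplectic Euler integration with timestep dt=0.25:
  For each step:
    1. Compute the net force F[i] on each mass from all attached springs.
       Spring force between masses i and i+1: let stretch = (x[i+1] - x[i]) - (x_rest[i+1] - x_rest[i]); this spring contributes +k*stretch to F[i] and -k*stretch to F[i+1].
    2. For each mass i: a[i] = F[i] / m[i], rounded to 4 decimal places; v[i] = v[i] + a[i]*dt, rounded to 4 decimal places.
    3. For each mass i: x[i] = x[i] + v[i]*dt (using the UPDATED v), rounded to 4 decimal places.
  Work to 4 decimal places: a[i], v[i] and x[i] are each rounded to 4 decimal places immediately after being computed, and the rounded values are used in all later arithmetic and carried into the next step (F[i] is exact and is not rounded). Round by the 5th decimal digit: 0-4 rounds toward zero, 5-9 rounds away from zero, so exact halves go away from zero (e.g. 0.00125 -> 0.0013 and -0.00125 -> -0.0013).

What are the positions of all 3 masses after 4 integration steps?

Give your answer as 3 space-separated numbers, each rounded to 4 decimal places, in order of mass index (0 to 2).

Step 0: x=[3.0000 6.0000 10.0000] v=[0.0000 0.0000 0.0000]
Step 1: x=[2.9375 6.0625 10.0000] v=[-0.2500 0.2500 0.0000]
Step 2: x=[2.8203 6.1758 10.0020] v=[-0.4688 0.4531 0.0078]
Step 3: x=[2.6628 6.3185 10.0094] v=[-0.6299 0.5708 0.0295]
Step 4: x=[2.4838 6.4634 10.0265] v=[-0.7160 0.5796 0.0682]

Answer: 2.4838 6.4634 10.0265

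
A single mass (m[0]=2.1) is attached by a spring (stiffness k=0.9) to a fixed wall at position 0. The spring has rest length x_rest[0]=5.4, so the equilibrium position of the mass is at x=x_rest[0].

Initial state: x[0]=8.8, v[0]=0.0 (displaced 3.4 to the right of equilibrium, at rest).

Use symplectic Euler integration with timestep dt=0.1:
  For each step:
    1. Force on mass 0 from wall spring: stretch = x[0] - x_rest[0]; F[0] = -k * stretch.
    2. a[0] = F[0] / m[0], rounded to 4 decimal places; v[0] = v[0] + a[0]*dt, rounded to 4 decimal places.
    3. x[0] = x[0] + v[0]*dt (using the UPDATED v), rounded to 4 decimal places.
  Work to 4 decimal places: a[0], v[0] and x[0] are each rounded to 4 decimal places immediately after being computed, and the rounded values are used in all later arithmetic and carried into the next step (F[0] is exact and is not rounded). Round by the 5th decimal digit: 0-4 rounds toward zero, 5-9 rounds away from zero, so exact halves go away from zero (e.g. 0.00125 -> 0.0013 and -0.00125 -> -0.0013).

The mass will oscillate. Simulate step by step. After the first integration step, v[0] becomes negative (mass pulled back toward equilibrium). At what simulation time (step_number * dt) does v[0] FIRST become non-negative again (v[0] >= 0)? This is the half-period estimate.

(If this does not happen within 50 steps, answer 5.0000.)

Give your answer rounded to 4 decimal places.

Step 0: x=[8.8000] v=[0.0000]
Step 1: x=[8.7854] v=[-0.1457]
Step 2: x=[8.7563] v=[-0.2908]
Step 3: x=[8.7128] v=[-0.4346]
Step 4: x=[8.6551] v=[-0.5766]
Step 5: x=[8.5835] v=[-0.7161]
Step 6: x=[8.4983] v=[-0.8525]
Step 7: x=[8.3998] v=[-0.9853]
Step 8: x=[8.2884] v=[-1.1139]
Step 9: x=[8.1646] v=[-1.2377]
Step 10: x=[8.0290] v=[-1.3562]
Step 11: x=[7.8821] v=[-1.4689]
Step 12: x=[7.7246] v=[-1.5753]
Step 13: x=[7.5571] v=[-1.6749]
Step 14: x=[7.3804] v=[-1.7674]
Step 15: x=[7.1952] v=[-1.8523]
Step 16: x=[7.0023] v=[-1.9292]
Step 17: x=[6.8025] v=[-1.9979]
Step 18: x=[6.5967] v=[-2.0580]
Step 19: x=[6.3858] v=[-2.1093]
Step 20: x=[6.1706] v=[-2.1516]
Step 21: x=[5.9521] v=[-2.1846]
Step 22: x=[5.7313] v=[-2.2083]
Step 23: x=[5.5091] v=[-2.2225]
Step 24: x=[5.2864] v=[-2.2272]
Step 25: x=[5.0642] v=[-2.2223]
Step 26: x=[4.8434] v=[-2.2079]
Step 27: x=[4.6250] v=[-2.1841]
Step 28: x=[4.4099] v=[-2.1509]
Step 29: x=[4.1991] v=[-2.1085]
Step 30: x=[3.9934] v=[-2.0570]
Step 31: x=[3.7937] v=[-1.9967]
Step 32: x=[3.6009] v=[-1.9279]
Step 33: x=[3.4158] v=[-1.8508]
Step 34: x=[3.2392] v=[-1.7658]
Step 35: x=[3.0719] v=[-1.6732]
Step 36: x=[2.9146] v=[-1.5734]
Step 37: x=[2.7679] v=[-1.4669]
Step 38: x=[2.6325] v=[-1.3541]
Step 39: x=[2.5090] v=[-1.2355]
Step 40: x=[2.3978] v=[-1.1116]
Step 41: x=[2.2995] v=[-0.9829]
Step 42: x=[2.2145] v=[-0.8500]
Step 43: x=[2.1432] v=[-0.7135]
Step 44: x=[2.0858] v=[-0.5739]
Step 45: x=[2.0426] v=[-0.4319]
Step 46: x=[2.0138] v=[-0.2880]
Step 47: x=[1.9995] v=[-0.1429]
Step 48: x=[1.9998] v=[0.0028]
First v>=0 after going negative at step 48, time=4.8000

Answer: 4.8000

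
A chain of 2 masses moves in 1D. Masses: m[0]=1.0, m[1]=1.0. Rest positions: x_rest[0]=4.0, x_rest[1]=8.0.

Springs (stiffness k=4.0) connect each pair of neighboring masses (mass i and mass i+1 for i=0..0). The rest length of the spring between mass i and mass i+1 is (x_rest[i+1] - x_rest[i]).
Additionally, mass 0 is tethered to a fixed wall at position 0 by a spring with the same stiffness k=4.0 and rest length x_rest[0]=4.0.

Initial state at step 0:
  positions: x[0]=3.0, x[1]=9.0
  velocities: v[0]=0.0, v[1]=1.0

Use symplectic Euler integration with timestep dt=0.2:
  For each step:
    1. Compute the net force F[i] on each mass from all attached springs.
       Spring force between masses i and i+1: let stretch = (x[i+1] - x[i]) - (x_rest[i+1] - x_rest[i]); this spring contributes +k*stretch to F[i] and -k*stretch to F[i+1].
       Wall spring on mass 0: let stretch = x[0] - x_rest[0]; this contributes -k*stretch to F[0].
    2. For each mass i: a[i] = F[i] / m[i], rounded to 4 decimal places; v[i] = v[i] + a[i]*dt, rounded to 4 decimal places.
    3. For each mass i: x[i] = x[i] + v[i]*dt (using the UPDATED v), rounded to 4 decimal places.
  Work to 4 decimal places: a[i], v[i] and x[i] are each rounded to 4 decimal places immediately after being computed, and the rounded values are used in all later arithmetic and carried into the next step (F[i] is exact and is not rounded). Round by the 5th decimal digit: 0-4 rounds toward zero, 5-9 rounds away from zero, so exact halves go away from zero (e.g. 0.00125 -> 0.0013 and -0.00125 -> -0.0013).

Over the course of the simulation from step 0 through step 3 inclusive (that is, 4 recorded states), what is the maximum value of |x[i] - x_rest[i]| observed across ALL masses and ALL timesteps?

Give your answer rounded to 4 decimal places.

Answer: 1.0547

Derivation:
Step 0: x=[3.0000 9.0000] v=[0.0000 1.0000]
Step 1: x=[3.4800 8.8800] v=[2.4000 -0.6000]
Step 2: x=[4.2672 8.5360] v=[3.9360 -1.7200]
Step 3: x=[5.0547 8.1490] v=[3.9373 -1.9350]
Max displacement = 1.0547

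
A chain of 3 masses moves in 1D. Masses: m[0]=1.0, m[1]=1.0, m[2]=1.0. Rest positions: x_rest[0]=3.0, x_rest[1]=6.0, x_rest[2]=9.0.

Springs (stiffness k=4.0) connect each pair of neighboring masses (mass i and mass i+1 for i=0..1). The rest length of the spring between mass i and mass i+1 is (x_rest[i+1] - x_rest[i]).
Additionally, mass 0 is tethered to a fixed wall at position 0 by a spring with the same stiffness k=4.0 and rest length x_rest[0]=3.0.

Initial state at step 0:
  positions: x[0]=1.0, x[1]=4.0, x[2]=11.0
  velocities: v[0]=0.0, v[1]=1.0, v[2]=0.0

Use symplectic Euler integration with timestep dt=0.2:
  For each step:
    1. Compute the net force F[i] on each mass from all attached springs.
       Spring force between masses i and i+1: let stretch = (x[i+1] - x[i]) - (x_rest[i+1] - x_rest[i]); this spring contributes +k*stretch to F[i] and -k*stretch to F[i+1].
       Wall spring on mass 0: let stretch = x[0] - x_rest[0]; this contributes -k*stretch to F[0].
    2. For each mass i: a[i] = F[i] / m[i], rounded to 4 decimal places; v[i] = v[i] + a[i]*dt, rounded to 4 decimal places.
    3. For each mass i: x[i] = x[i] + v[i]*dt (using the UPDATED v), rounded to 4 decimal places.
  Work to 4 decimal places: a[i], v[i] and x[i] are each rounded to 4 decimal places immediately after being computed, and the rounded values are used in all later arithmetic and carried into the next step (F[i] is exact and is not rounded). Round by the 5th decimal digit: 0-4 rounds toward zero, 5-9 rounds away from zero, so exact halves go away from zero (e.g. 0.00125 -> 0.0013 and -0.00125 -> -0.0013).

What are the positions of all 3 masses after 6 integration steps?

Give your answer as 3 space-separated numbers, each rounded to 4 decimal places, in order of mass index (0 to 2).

Step 0: x=[1.0000 4.0000 11.0000] v=[0.0000 1.0000 0.0000]
Step 1: x=[1.3200 4.8400 10.3600] v=[1.6000 4.2000 -3.2000]
Step 2: x=[1.9920 6.0000 9.3168] v=[3.3600 5.8000 -5.2160]
Step 3: x=[2.9866 7.0494 8.2229] v=[4.9728 5.2470 -5.4694]
Step 4: x=[4.1534 7.6365 7.4213] v=[5.8338 2.9356 -4.0082]
Step 5: x=[5.2129 7.6319 7.1341] v=[5.2976 -0.0230 -1.4360]
Step 6: x=[5.8254 7.1606 7.4065] v=[3.0625 -2.3564 1.3622]

Answer: 5.8254 7.1606 7.4065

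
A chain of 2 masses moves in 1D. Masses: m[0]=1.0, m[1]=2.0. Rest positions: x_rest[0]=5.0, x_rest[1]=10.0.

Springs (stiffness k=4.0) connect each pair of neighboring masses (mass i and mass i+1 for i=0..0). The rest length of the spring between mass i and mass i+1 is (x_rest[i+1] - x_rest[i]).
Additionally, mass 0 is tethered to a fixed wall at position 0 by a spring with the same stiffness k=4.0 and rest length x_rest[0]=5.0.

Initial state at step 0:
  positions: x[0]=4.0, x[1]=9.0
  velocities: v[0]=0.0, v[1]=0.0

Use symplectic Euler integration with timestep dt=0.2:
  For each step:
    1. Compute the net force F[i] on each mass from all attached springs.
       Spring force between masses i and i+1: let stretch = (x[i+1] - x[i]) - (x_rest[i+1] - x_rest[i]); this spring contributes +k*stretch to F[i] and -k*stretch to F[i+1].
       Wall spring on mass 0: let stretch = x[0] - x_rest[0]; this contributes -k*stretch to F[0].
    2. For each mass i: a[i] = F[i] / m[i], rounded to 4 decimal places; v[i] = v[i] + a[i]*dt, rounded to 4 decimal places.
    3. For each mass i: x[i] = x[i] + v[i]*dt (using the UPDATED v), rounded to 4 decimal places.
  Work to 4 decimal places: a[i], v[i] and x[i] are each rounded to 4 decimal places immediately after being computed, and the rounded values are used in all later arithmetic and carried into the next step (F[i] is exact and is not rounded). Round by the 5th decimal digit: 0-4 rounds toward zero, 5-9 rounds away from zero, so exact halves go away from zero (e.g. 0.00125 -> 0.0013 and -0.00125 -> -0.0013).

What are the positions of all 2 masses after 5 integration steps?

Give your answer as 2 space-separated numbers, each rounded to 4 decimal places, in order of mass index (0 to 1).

Step 0: x=[4.0000 9.0000] v=[0.0000 0.0000]
Step 1: x=[4.1600 9.0000] v=[0.8000 0.0000]
Step 2: x=[4.4288 9.0128] v=[1.3440 0.0640]
Step 3: x=[4.7224 9.0589] v=[1.4682 0.2304]
Step 4: x=[4.9543 9.1581] v=[1.1595 0.4958]
Step 5: x=[5.0661 9.3210] v=[0.5591 0.8143]

Answer: 5.0661 9.3210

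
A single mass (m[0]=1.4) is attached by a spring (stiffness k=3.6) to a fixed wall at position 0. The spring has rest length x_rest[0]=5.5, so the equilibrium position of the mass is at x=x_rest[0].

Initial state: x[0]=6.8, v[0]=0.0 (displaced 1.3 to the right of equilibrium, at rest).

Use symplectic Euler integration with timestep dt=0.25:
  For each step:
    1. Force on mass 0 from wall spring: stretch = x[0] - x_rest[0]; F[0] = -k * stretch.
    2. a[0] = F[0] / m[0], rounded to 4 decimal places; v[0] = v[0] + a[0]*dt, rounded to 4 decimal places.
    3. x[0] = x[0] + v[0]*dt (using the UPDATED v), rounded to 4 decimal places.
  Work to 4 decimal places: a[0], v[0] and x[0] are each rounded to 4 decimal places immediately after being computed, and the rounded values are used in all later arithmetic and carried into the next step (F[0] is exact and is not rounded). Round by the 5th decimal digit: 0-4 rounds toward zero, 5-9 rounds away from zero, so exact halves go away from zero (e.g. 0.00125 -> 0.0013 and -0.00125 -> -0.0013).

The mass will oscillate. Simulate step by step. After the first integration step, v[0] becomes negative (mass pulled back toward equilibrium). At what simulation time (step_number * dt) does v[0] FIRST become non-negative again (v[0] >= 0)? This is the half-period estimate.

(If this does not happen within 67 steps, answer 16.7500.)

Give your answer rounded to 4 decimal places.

Answer: 2.0000

Derivation:
Step 0: x=[6.8000] v=[0.0000]
Step 1: x=[6.5911] v=[-0.8357]
Step 2: x=[6.2068] v=[-1.5371]
Step 3: x=[5.7089] v=[-1.9915]
Step 4: x=[5.1775] v=[-2.1258]
Step 5: x=[4.6979] v=[-1.9185]
Step 6: x=[4.3472] v=[-1.4029]
Step 7: x=[4.1818] v=[-0.6618]
Step 8: x=[4.2282] v=[0.1856]
First v>=0 after going negative at step 8, time=2.0000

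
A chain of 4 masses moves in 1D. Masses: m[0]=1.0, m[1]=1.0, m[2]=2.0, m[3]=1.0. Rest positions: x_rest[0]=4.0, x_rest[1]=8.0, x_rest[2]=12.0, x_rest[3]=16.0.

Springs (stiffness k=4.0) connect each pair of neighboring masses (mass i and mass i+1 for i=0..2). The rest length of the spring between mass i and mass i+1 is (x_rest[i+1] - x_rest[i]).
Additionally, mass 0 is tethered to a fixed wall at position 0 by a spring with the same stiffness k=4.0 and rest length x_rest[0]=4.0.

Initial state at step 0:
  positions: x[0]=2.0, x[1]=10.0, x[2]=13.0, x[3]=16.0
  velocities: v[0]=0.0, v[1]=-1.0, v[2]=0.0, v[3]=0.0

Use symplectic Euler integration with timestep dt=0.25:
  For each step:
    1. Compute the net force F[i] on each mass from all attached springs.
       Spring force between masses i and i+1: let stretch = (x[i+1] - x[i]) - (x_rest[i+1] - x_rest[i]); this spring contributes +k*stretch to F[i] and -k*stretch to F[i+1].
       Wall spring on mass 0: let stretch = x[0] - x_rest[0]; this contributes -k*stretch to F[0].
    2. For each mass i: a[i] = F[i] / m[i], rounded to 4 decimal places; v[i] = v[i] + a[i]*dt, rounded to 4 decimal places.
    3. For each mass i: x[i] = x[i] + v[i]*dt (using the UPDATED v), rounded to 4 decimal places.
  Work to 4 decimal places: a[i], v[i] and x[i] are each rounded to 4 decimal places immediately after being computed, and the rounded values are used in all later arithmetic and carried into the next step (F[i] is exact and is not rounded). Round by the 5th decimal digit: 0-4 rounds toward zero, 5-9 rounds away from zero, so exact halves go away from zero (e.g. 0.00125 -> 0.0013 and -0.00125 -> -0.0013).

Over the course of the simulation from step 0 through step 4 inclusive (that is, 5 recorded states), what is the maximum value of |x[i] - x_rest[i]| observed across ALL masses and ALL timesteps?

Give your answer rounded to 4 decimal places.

Step 0: x=[2.0000 10.0000 13.0000 16.0000] v=[0.0000 -1.0000 0.0000 0.0000]
Step 1: x=[3.5000 8.5000 13.0000 16.2500] v=[6.0000 -6.0000 0.0000 1.0000]
Step 2: x=[5.3750 6.8750 12.8438 16.6875] v=[7.5000 -6.5000 -0.6250 1.7500]
Step 3: x=[6.2813 6.3672 12.4219 17.1641] v=[3.6250 -2.0312 -1.6876 1.9063]
Step 4: x=[5.6387 7.3516 11.8359 17.4551] v=[-2.5704 3.9376 -2.3439 1.1641]
Max displacement = 2.2813

Answer: 2.2813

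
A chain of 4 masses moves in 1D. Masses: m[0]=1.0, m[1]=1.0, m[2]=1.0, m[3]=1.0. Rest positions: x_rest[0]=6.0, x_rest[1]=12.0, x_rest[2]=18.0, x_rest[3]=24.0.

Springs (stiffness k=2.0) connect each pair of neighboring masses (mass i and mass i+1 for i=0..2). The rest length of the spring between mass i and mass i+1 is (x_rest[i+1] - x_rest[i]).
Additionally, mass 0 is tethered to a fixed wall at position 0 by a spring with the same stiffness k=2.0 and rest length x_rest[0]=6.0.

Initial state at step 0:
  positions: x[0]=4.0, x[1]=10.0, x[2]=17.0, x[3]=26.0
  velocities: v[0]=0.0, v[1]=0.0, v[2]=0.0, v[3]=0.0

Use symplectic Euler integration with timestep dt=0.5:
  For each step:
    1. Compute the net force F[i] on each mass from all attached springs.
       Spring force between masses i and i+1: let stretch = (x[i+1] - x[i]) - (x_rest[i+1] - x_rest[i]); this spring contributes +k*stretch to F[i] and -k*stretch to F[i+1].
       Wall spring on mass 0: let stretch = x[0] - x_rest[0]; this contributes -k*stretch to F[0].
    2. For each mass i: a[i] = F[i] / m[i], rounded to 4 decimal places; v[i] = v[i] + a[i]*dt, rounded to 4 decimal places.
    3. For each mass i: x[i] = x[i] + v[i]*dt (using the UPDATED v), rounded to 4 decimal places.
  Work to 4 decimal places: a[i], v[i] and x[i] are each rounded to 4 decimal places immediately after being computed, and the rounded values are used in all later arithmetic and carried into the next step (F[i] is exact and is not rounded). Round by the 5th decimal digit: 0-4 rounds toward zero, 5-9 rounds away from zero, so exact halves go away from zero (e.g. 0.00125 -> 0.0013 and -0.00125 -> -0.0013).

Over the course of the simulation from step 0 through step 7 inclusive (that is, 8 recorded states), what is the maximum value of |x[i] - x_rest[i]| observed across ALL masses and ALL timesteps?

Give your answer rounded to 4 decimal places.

Step 0: x=[4.0000 10.0000 17.0000 26.0000] v=[0.0000 0.0000 0.0000 0.0000]
Step 1: x=[5.0000 10.5000 18.0000 24.5000] v=[2.0000 1.0000 2.0000 -3.0000]
Step 2: x=[6.2500 12.0000 18.5000 22.7500] v=[2.5000 3.0000 1.0000 -3.5000]
Step 3: x=[7.2500 13.8750 17.8750 21.8750] v=[2.0000 3.7500 -1.2500 -1.7500]
Step 4: x=[7.9375 14.4375 17.2500 22.0000] v=[1.3750 1.1250 -1.2500 0.2500]
Step 5: x=[7.9063 13.1563 17.5938 22.7500] v=[-0.0625 -2.5625 0.6875 1.5000]
Step 6: x=[6.5469 11.4688 18.2969 23.9219] v=[-2.7188 -3.3750 1.4062 2.3438]
Step 7: x=[4.3750 10.7344 18.3985 25.2813] v=[-4.3438 -1.4688 0.2031 2.7188]
Max displacement = 2.4375

Answer: 2.4375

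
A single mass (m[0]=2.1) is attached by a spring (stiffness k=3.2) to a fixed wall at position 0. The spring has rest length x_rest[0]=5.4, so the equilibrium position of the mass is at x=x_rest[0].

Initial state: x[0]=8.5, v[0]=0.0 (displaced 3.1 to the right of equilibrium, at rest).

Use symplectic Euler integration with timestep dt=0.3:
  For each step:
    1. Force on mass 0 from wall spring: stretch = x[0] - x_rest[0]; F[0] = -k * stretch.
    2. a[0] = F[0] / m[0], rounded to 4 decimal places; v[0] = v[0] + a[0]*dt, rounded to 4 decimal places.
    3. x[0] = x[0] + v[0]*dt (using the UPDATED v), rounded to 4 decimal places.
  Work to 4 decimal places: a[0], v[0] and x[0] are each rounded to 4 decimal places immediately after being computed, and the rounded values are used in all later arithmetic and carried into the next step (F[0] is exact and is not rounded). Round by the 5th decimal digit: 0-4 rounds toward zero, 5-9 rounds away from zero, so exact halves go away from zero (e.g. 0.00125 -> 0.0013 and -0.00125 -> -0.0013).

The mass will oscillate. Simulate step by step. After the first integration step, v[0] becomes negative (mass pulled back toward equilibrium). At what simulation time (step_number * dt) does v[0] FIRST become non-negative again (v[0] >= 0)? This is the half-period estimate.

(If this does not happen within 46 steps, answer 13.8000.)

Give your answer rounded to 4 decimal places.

Answer: 2.7000

Derivation:
Step 0: x=[8.5000] v=[0.0000]
Step 1: x=[8.0749] v=[-1.4171]
Step 2: x=[7.2829] v=[-2.6399]
Step 3: x=[6.2327] v=[-3.5007]
Step 4: x=[5.0683] v=[-3.8814]
Step 5: x=[3.9494] v=[-3.7298]
Step 6: x=[3.0294] v=[-3.0667]
Step 7: x=[2.4345] v=[-1.9830]
Step 8: x=[2.2463] v=[-0.6273]
Step 9: x=[2.4906] v=[0.8144]
First v>=0 after going negative at step 9, time=2.7000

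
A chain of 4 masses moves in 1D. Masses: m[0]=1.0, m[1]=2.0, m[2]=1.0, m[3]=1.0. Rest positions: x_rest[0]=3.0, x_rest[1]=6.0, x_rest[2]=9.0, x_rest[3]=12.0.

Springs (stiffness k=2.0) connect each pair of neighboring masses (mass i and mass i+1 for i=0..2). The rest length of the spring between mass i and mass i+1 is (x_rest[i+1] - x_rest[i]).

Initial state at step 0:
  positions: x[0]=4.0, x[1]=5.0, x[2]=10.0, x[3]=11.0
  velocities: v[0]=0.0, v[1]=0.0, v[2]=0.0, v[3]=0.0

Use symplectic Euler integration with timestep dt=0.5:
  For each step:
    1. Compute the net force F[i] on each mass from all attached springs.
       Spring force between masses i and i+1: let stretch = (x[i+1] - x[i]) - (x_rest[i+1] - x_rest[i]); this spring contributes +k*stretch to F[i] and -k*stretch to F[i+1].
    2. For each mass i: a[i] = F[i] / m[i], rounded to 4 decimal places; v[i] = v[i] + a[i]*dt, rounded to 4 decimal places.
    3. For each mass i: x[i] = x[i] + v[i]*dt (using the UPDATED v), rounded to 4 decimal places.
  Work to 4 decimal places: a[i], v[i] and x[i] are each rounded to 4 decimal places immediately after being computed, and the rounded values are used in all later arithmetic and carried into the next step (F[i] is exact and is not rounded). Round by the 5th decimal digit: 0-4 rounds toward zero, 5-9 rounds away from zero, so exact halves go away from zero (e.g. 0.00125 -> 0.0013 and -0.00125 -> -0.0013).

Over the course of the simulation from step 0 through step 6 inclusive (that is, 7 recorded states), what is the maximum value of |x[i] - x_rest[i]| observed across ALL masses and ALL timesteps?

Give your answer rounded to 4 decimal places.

Answer: 2.0000

Derivation:
Step 0: x=[4.0000 5.0000 10.0000 11.0000] v=[0.0000 0.0000 0.0000 0.0000]
Step 1: x=[3.0000 6.0000 8.0000 12.0000] v=[-2.0000 2.0000 -4.0000 2.0000]
Step 2: x=[2.0000 6.7500 7.0000 12.5000] v=[-2.0000 1.5000 -2.0000 1.0000]
Step 3: x=[1.8750 6.3750 8.6250 11.7500] v=[-0.2500 -0.7500 3.2500 -1.5000]
Step 4: x=[2.5000 5.4375 10.6875 10.9375] v=[1.2500 -1.8750 4.1250 -1.6250]
Step 5: x=[3.0938 5.0781 10.2500 11.5000] v=[1.1875 -0.7188 -0.8750 1.1250]
Step 6: x=[3.1797 5.5156 7.8516 12.9375] v=[0.1718 0.8750 -4.7969 2.8750]
Max displacement = 2.0000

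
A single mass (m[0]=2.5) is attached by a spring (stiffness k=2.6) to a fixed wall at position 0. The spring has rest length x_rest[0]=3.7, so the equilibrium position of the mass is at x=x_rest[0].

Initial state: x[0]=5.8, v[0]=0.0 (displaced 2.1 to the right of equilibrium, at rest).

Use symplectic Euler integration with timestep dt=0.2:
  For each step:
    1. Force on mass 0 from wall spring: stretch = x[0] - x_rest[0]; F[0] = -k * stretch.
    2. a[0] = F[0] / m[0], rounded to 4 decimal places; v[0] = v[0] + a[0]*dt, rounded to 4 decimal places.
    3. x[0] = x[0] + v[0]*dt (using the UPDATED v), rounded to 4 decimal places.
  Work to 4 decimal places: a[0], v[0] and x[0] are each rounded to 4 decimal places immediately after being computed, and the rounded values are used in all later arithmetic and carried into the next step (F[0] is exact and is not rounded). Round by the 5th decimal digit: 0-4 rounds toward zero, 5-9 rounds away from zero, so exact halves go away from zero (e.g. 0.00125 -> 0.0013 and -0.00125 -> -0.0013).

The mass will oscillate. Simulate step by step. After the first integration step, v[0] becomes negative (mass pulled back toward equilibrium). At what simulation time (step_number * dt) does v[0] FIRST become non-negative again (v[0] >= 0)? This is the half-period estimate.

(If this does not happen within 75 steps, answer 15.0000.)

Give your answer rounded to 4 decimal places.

Answer: 3.2000

Derivation:
Step 0: x=[5.8000] v=[0.0000]
Step 1: x=[5.7126] v=[-0.4368]
Step 2: x=[5.5415] v=[-0.8554]
Step 3: x=[5.2938] v=[-1.2384]
Step 4: x=[4.9798] v=[-1.5699]
Step 5: x=[4.6126] v=[-1.8361]
Step 6: x=[4.2074] v=[-2.0259]
Step 7: x=[3.7811] v=[-2.1314]
Step 8: x=[3.3514] v=[-2.1483]
Step 9: x=[2.9362] v=[-2.0758]
Step 10: x=[2.5528] v=[-1.9169]
Step 11: x=[2.2171] v=[-1.6783]
Step 12: x=[1.9431] v=[-1.3699]
Step 13: x=[1.7422] v=[-1.0045]
Step 14: x=[1.6227] v=[-0.5973]
Step 15: x=[1.5897] v=[-0.1652]
Step 16: x=[1.6444] v=[0.2737]
First v>=0 after going negative at step 16, time=3.2000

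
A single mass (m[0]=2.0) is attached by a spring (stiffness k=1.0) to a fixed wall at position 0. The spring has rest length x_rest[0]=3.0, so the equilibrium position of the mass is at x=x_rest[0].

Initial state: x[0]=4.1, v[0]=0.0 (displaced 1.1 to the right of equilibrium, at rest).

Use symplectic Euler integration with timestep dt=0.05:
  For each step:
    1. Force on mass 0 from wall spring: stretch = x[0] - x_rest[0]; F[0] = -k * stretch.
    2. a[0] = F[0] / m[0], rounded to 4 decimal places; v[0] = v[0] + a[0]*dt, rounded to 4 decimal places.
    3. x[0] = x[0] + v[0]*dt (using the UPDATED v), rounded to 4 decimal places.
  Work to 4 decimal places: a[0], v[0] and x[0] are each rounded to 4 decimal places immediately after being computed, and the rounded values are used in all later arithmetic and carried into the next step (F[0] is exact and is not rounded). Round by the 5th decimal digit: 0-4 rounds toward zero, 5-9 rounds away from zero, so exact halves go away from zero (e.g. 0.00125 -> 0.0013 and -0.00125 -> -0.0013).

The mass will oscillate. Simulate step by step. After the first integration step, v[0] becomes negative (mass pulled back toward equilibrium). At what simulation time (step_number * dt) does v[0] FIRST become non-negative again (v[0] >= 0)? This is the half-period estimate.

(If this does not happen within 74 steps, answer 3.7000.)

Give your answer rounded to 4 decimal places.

Answer: 3.7000

Derivation:
Step 0: x=[4.1000] v=[0.0000]
Step 1: x=[4.0986] v=[-0.0275]
Step 2: x=[4.0959] v=[-0.0550]
Step 3: x=[4.0918] v=[-0.0824]
Step 4: x=[4.0863] v=[-0.1097]
Step 5: x=[4.0795] v=[-0.1369]
Step 6: x=[4.0713] v=[-0.1639]
Step 7: x=[4.0618] v=[-0.1907]
Step 8: x=[4.0509] v=[-0.2172]
Step 9: x=[4.0387] v=[-0.2435]
Step 10: x=[4.0252] v=[-0.2695]
Step 11: x=[4.0104] v=[-0.2951]
Step 12: x=[3.9944] v=[-0.3204]
Step 13: x=[3.9771] v=[-0.3453]
Step 14: x=[3.9586] v=[-0.3697]
Step 15: x=[3.9389] v=[-0.3937]
Step 16: x=[3.9180] v=[-0.4172]
Step 17: x=[3.8960] v=[-0.4402]
Step 18: x=[3.8729] v=[-0.4626]
Step 19: x=[3.8487] v=[-0.4844]
Step 20: x=[3.8234] v=[-0.5056]
Step 21: x=[3.7971] v=[-0.5262]
Step 22: x=[3.7698] v=[-0.5461]
Step 23: x=[3.7415] v=[-0.5653]
Step 24: x=[3.7123] v=[-0.5838]
Step 25: x=[3.6822] v=[-0.6016]
Step 26: x=[3.6513] v=[-0.6187]
Step 27: x=[3.6196] v=[-0.6350]
Step 28: x=[3.5871] v=[-0.6505]
Step 29: x=[3.5538] v=[-0.6652]
Step 30: x=[3.5199] v=[-0.6790]
Step 31: x=[3.4853] v=[-0.6920]
Step 32: x=[3.4501] v=[-0.7041]
Step 33: x=[3.4143] v=[-0.7154]
Step 34: x=[3.3780] v=[-0.7258]
Step 35: x=[3.3412] v=[-0.7353]
Step 36: x=[3.3040] v=[-0.7438]
Step 37: x=[3.2664] v=[-0.7514]
Step 38: x=[3.2285] v=[-0.7581]
Step 39: x=[3.1903] v=[-0.7638]
Step 40: x=[3.1519] v=[-0.7686]
Step 41: x=[3.1133] v=[-0.7724]
Step 42: x=[3.0745] v=[-0.7752]
Step 43: x=[3.0356] v=[-0.7771]
Step 44: x=[2.9967] v=[-0.7780]
Step 45: x=[2.9578] v=[-0.7779]
Step 46: x=[2.9190] v=[-0.7768]
Step 47: x=[2.8803] v=[-0.7748]
Step 48: x=[2.8417] v=[-0.7718]
Step 49: x=[2.8033] v=[-0.7678]
Step 50: x=[2.7652] v=[-0.7629]
Step 51: x=[2.7274] v=[-0.7570]
Step 52: x=[2.6899] v=[-0.7502]
Step 53: x=[2.6528] v=[-0.7424]
Step 54: x=[2.6161] v=[-0.7337]
Step 55: x=[2.5799] v=[-0.7241]
Step 56: x=[2.5442] v=[-0.7136]
Step 57: x=[2.5091] v=[-0.7022]
Step 58: x=[2.4746] v=[-0.6899]
Step 59: x=[2.4408] v=[-0.6768]
Step 60: x=[2.4077] v=[-0.6628]
Step 61: x=[2.3753] v=[-0.6480]
Step 62: x=[2.3437] v=[-0.6324]
Step 63: x=[2.3129] v=[-0.6160]
Step 64: x=[2.2830] v=[-0.5988]
Step 65: x=[2.2540] v=[-0.5809]
Step 66: x=[2.2259] v=[-0.5623]
Step 67: x=[2.1988] v=[-0.5429]
Step 68: x=[2.1727] v=[-0.5229]
Step 69: x=[2.1476] v=[-0.5022]
Step 70: x=[2.1236] v=[-0.4809]
Step 71: x=[2.1007] v=[-0.4590]
Step 72: x=[2.0789] v=[-0.4365]
Step 73: x=[2.0582] v=[-0.4135]
Step 74: x=[2.0387] v=[-0.3900]
v[0] did not become non-negative within 74 steps; using fallback time=3.7000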